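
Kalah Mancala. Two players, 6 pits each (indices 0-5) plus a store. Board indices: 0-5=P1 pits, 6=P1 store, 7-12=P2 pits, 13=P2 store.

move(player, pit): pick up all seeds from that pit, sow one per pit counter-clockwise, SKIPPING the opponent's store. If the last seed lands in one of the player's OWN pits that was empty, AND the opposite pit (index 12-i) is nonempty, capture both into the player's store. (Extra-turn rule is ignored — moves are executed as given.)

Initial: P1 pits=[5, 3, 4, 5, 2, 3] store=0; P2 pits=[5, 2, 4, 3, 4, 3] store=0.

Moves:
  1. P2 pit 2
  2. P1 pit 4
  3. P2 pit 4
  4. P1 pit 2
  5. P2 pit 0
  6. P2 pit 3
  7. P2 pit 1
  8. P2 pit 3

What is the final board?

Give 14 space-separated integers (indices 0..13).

Answer: 7 5 0 6 1 5 2 0 0 2 0 4 7 4

Derivation:
Move 1: P2 pit2 -> P1=[5,3,4,5,2,3](0) P2=[5,2,0,4,5,4](1)
Move 2: P1 pit4 -> P1=[5,3,4,5,0,4](1) P2=[5,2,0,4,5,4](1)
Move 3: P2 pit4 -> P1=[6,4,5,5,0,4](1) P2=[5,2,0,4,0,5](2)
Move 4: P1 pit2 -> P1=[6,4,0,6,1,5](2) P2=[6,2,0,4,0,5](2)
Move 5: P2 pit0 -> P1=[6,4,0,6,1,5](2) P2=[0,3,1,5,1,6](3)
Move 6: P2 pit3 -> P1=[7,5,0,6,1,5](2) P2=[0,3,1,0,2,7](4)
Move 7: P2 pit1 -> P1=[7,5,0,6,1,5](2) P2=[0,0,2,1,3,7](4)
Move 8: P2 pit3 -> P1=[7,5,0,6,1,5](2) P2=[0,0,2,0,4,7](4)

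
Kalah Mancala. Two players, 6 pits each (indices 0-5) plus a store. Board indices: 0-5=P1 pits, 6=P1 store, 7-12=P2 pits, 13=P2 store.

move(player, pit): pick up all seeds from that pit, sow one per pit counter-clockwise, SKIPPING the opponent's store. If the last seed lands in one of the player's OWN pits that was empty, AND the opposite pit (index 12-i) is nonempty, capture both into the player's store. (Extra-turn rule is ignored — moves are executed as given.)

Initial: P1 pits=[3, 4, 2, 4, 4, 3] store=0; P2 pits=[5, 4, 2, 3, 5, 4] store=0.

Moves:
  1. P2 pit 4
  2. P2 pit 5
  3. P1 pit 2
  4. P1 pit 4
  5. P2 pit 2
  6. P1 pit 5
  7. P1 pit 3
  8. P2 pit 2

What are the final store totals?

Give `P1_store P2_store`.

Answer: 4 8

Derivation:
Move 1: P2 pit4 -> P1=[4,5,3,4,4,3](0) P2=[5,4,2,3,0,5](1)
Move 2: P2 pit5 -> P1=[5,6,4,5,4,3](0) P2=[5,4,2,3,0,0](2)
Move 3: P1 pit2 -> P1=[5,6,0,6,5,4](1) P2=[5,4,2,3,0,0](2)
Move 4: P1 pit4 -> P1=[5,6,0,6,0,5](2) P2=[6,5,3,3,0,0](2)
Move 5: P2 pit2 -> P1=[0,6,0,6,0,5](2) P2=[6,5,0,4,1,0](8)
Move 6: P1 pit5 -> P1=[0,6,0,6,0,0](3) P2=[7,6,1,5,1,0](8)
Move 7: P1 pit3 -> P1=[0,6,0,0,1,1](4) P2=[8,7,2,5,1,0](8)
Move 8: P2 pit2 -> P1=[0,6,0,0,1,1](4) P2=[8,7,0,6,2,0](8)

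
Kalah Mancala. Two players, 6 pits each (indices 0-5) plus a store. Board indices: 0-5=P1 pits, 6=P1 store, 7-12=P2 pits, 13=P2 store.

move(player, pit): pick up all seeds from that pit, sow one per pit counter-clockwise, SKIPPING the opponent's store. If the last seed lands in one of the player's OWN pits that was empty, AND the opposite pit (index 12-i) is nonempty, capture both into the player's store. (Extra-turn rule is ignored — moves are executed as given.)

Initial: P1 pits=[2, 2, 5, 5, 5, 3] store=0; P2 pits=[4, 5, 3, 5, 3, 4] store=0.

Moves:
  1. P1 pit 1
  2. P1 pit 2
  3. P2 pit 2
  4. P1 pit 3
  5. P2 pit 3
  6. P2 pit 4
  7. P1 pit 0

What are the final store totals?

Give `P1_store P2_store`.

Move 1: P1 pit1 -> P1=[2,0,6,6,5,3](0) P2=[4,5,3,5,3,4](0)
Move 2: P1 pit2 -> P1=[2,0,0,7,6,4](1) P2=[5,6,3,5,3,4](0)
Move 3: P2 pit2 -> P1=[2,0,0,7,6,4](1) P2=[5,6,0,6,4,5](0)
Move 4: P1 pit3 -> P1=[2,0,0,0,7,5](2) P2=[6,7,1,7,4,5](0)
Move 5: P2 pit3 -> P1=[3,1,1,1,7,5](2) P2=[6,7,1,0,5,6](1)
Move 6: P2 pit4 -> P1=[4,2,2,1,7,5](2) P2=[6,7,1,0,0,7](2)
Move 7: P1 pit0 -> P1=[0,3,3,2,8,5](2) P2=[6,7,1,0,0,7](2)

Answer: 2 2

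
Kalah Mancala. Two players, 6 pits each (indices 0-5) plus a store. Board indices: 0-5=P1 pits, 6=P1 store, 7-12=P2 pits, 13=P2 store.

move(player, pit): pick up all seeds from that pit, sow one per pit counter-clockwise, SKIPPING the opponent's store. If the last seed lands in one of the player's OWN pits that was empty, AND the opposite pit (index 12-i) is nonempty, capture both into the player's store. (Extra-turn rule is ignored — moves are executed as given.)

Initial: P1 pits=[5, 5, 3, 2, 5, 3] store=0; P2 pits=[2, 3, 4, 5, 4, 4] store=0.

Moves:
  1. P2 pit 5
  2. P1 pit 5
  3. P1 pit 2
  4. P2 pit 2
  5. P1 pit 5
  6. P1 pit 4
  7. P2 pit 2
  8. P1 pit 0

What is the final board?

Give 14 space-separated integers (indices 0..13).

Move 1: P2 pit5 -> P1=[6,6,4,2,5,3](0) P2=[2,3,4,5,4,0](1)
Move 2: P1 pit5 -> P1=[6,6,4,2,5,0](1) P2=[3,4,4,5,4,0](1)
Move 3: P1 pit2 -> P1=[6,6,0,3,6,1](2) P2=[3,4,4,5,4,0](1)
Move 4: P2 pit2 -> P1=[6,6,0,3,6,1](2) P2=[3,4,0,6,5,1](2)
Move 5: P1 pit5 -> P1=[6,6,0,3,6,0](3) P2=[3,4,0,6,5,1](2)
Move 6: P1 pit4 -> P1=[6,6,0,3,0,1](4) P2=[4,5,1,7,5,1](2)
Move 7: P2 pit2 -> P1=[6,6,0,3,0,1](4) P2=[4,5,0,8,5,1](2)
Move 8: P1 pit0 -> P1=[0,7,1,4,1,2](5) P2=[4,5,0,8,5,1](2)

Answer: 0 7 1 4 1 2 5 4 5 0 8 5 1 2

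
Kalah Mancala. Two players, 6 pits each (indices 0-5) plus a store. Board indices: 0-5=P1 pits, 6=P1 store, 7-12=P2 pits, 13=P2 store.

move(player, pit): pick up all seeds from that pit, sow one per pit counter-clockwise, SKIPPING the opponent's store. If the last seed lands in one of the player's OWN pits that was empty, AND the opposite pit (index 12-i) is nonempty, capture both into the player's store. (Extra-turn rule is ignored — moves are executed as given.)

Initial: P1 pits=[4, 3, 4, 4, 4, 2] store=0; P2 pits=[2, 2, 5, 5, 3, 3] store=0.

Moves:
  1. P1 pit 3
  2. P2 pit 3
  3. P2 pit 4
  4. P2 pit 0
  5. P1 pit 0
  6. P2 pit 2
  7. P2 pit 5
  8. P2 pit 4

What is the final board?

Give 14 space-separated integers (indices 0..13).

Move 1: P1 pit3 -> P1=[4,3,4,0,5,3](1) P2=[3,2,5,5,3,3](0)
Move 2: P2 pit3 -> P1=[5,4,4,0,5,3](1) P2=[3,2,5,0,4,4](1)
Move 3: P2 pit4 -> P1=[6,5,4,0,5,3](1) P2=[3,2,5,0,0,5](2)
Move 4: P2 pit0 -> P1=[6,5,0,0,5,3](1) P2=[0,3,6,0,0,5](7)
Move 5: P1 pit0 -> P1=[0,6,1,1,6,4](2) P2=[0,3,6,0,0,5](7)
Move 6: P2 pit2 -> P1=[1,7,1,1,6,4](2) P2=[0,3,0,1,1,6](8)
Move 7: P2 pit5 -> P1=[2,8,2,2,7,4](2) P2=[0,3,0,1,1,0](9)
Move 8: P2 pit4 -> P1=[0,8,2,2,7,4](2) P2=[0,3,0,1,0,0](12)

Answer: 0 8 2 2 7 4 2 0 3 0 1 0 0 12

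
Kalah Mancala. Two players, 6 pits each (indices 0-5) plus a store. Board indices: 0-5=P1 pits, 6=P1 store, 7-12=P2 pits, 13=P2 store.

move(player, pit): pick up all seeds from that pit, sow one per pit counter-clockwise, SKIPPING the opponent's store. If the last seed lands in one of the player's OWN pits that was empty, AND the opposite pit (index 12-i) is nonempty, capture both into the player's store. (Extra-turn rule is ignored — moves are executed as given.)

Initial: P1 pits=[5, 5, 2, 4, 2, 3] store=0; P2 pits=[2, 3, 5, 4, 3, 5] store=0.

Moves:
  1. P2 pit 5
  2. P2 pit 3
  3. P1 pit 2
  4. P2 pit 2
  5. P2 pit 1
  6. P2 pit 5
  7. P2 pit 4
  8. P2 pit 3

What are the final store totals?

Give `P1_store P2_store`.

Move 1: P2 pit5 -> P1=[6,6,3,5,2,3](0) P2=[2,3,5,4,3,0](1)
Move 2: P2 pit3 -> P1=[7,6,3,5,2,3](0) P2=[2,3,5,0,4,1](2)
Move 3: P1 pit2 -> P1=[7,6,0,6,3,4](0) P2=[2,3,5,0,4,1](2)
Move 4: P2 pit2 -> P1=[8,6,0,6,3,4](0) P2=[2,3,0,1,5,2](3)
Move 5: P2 pit1 -> P1=[8,6,0,6,3,4](0) P2=[2,0,1,2,6,2](3)
Move 6: P2 pit5 -> P1=[9,6,0,6,3,4](0) P2=[2,0,1,2,6,0](4)
Move 7: P2 pit4 -> P1=[10,7,1,7,3,4](0) P2=[2,0,1,2,0,1](5)
Move 8: P2 pit3 -> P1=[10,7,1,7,3,4](0) P2=[2,0,1,0,1,2](5)

Answer: 0 5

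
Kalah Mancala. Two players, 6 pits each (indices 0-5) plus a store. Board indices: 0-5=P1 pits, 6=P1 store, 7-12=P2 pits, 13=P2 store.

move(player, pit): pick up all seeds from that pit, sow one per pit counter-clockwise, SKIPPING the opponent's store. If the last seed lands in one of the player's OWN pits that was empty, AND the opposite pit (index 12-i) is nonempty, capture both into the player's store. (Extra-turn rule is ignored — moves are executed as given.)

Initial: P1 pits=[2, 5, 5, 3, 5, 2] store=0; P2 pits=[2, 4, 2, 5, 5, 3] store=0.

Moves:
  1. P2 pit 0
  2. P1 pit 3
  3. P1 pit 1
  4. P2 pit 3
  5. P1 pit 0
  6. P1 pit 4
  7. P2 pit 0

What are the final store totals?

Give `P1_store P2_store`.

Move 1: P2 pit0 -> P1=[2,5,5,3,5,2](0) P2=[0,5,3,5,5,3](0)
Move 2: P1 pit3 -> P1=[2,5,5,0,6,3](1) P2=[0,5,3,5,5,3](0)
Move 3: P1 pit1 -> P1=[2,0,6,1,7,4](2) P2=[0,5,3,5,5,3](0)
Move 4: P2 pit3 -> P1=[3,1,6,1,7,4](2) P2=[0,5,3,0,6,4](1)
Move 5: P1 pit0 -> P1=[0,2,7,2,7,4](2) P2=[0,5,3,0,6,4](1)
Move 6: P1 pit4 -> P1=[0,2,7,2,0,5](3) P2=[1,6,4,1,7,4](1)
Move 7: P2 pit0 -> P1=[0,2,7,2,0,5](3) P2=[0,7,4,1,7,4](1)

Answer: 3 1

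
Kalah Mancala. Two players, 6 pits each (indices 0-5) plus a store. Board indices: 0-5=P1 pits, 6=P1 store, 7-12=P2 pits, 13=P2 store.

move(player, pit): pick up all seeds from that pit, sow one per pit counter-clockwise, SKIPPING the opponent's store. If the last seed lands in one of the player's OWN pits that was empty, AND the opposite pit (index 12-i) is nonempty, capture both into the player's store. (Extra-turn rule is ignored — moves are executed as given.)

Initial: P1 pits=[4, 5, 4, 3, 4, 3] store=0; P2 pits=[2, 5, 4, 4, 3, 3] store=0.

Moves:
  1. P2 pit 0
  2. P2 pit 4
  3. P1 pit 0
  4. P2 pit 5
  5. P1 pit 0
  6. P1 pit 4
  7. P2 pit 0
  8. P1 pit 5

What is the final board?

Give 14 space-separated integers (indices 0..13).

Answer: 0 8 6 4 0 0 2 1 9 7 5 0 0 2

Derivation:
Move 1: P2 pit0 -> P1=[4,5,4,3,4,3](0) P2=[0,6,5,4,3,3](0)
Move 2: P2 pit4 -> P1=[5,5,4,3,4,3](0) P2=[0,6,5,4,0,4](1)
Move 3: P1 pit0 -> P1=[0,6,5,4,5,4](0) P2=[0,6,5,4,0,4](1)
Move 4: P2 pit5 -> P1=[1,7,6,4,5,4](0) P2=[0,6,5,4,0,0](2)
Move 5: P1 pit0 -> P1=[0,8,6,4,5,4](0) P2=[0,6,5,4,0,0](2)
Move 6: P1 pit4 -> P1=[0,8,6,4,0,5](1) P2=[1,7,6,4,0,0](2)
Move 7: P2 pit0 -> P1=[0,8,6,4,0,5](1) P2=[0,8,6,4,0,0](2)
Move 8: P1 pit5 -> P1=[0,8,6,4,0,0](2) P2=[1,9,7,5,0,0](2)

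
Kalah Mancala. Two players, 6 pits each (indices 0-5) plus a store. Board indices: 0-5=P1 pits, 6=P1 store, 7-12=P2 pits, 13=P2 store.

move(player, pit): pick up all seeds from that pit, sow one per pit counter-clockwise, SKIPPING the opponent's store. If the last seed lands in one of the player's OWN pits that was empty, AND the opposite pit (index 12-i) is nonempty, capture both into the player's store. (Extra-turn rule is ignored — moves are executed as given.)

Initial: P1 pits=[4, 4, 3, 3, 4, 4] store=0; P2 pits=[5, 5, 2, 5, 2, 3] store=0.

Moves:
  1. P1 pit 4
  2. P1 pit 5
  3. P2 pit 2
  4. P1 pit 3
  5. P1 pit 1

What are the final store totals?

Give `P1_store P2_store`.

Answer: 3 0

Derivation:
Move 1: P1 pit4 -> P1=[4,4,3,3,0,5](1) P2=[6,6,2,5,2,3](0)
Move 2: P1 pit5 -> P1=[4,4,3,3,0,0](2) P2=[7,7,3,6,2,3](0)
Move 3: P2 pit2 -> P1=[4,4,3,3,0,0](2) P2=[7,7,0,7,3,4](0)
Move 4: P1 pit3 -> P1=[4,4,3,0,1,1](3) P2=[7,7,0,7,3,4](0)
Move 5: P1 pit1 -> P1=[4,0,4,1,2,2](3) P2=[7,7,0,7,3,4](0)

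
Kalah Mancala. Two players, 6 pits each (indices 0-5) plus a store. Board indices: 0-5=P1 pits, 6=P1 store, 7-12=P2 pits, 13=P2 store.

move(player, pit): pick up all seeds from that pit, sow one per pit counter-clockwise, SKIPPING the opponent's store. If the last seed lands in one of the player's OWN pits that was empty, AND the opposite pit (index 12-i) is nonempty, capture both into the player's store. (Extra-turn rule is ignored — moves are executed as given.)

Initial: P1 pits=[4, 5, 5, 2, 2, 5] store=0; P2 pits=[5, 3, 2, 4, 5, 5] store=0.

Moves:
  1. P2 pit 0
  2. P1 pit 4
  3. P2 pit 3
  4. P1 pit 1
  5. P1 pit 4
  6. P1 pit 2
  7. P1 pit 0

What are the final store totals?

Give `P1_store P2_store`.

Move 1: P2 pit0 -> P1=[4,5,5,2,2,5](0) P2=[0,4,3,5,6,6](0)
Move 2: P1 pit4 -> P1=[4,5,5,2,0,6](1) P2=[0,4,3,5,6,6](0)
Move 3: P2 pit3 -> P1=[5,6,5,2,0,6](1) P2=[0,4,3,0,7,7](1)
Move 4: P1 pit1 -> P1=[5,0,6,3,1,7](2) P2=[1,4,3,0,7,7](1)
Move 5: P1 pit4 -> P1=[5,0,6,3,0,8](2) P2=[1,4,3,0,7,7](1)
Move 6: P1 pit2 -> P1=[5,0,0,4,1,9](3) P2=[2,5,3,0,7,7](1)
Move 7: P1 pit0 -> P1=[0,1,1,5,2,10](3) P2=[2,5,3,0,7,7](1)

Answer: 3 1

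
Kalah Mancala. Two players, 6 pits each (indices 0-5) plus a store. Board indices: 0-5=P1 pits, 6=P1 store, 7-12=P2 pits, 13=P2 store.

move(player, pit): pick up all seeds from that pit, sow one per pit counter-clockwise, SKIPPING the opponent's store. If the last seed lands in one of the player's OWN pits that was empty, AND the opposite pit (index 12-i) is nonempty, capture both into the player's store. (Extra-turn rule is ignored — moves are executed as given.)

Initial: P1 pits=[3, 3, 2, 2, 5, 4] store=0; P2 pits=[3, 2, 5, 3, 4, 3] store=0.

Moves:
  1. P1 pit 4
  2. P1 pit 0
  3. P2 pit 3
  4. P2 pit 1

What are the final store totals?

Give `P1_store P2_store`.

Move 1: P1 pit4 -> P1=[3,3,2,2,0,5](1) P2=[4,3,6,3,4,3](0)
Move 2: P1 pit0 -> P1=[0,4,3,3,0,5](1) P2=[4,3,6,3,4,3](0)
Move 3: P2 pit3 -> P1=[0,4,3,3,0,5](1) P2=[4,3,6,0,5,4](1)
Move 4: P2 pit1 -> P1=[0,4,3,3,0,5](1) P2=[4,0,7,1,6,4](1)

Answer: 1 1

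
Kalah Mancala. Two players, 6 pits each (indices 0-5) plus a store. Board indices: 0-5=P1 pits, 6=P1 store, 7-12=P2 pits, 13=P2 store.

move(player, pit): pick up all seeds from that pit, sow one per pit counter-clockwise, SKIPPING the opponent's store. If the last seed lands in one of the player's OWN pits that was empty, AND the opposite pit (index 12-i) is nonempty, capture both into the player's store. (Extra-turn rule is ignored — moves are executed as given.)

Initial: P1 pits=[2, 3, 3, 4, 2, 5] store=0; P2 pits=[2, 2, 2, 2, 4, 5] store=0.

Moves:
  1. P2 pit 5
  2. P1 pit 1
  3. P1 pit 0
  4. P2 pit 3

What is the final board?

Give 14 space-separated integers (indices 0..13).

Move 1: P2 pit5 -> P1=[3,4,4,5,2,5](0) P2=[2,2,2,2,4,0](1)
Move 2: P1 pit1 -> P1=[3,0,5,6,3,6](0) P2=[2,2,2,2,4,0](1)
Move 3: P1 pit0 -> P1=[0,1,6,7,3,6](0) P2=[2,2,2,2,4,0](1)
Move 4: P2 pit3 -> P1=[0,1,6,7,3,6](0) P2=[2,2,2,0,5,1](1)

Answer: 0 1 6 7 3 6 0 2 2 2 0 5 1 1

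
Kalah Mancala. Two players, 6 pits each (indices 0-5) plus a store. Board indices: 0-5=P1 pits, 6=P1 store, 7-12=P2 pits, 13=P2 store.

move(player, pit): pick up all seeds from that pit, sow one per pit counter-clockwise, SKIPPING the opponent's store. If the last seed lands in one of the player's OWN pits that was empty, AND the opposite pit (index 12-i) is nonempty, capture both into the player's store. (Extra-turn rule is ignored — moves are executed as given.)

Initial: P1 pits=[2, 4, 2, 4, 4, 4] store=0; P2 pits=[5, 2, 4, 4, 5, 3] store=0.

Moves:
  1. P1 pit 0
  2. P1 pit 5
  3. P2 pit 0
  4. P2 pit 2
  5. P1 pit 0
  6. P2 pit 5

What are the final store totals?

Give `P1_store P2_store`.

Answer: 1 3

Derivation:
Move 1: P1 pit0 -> P1=[0,5,3,4,4,4](0) P2=[5,2,4,4,5,3](0)
Move 2: P1 pit5 -> P1=[0,5,3,4,4,0](1) P2=[6,3,5,4,5,3](0)
Move 3: P2 pit0 -> P1=[0,5,3,4,4,0](1) P2=[0,4,6,5,6,4](1)
Move 4: P2 pit2 -> P1=[1,6,3,4,4,0](1) P2=[0,4,0,6,7,5](2)
Move 5: P1 pit0 -> P1=[0,7,3,4,4,0](1) P2=[0,4,0,6,7,5](2)
Move 6: P2 pit5 -> P1=[1,8,4,5,4,0](1) P2=[0,4,0,6,7,0](3)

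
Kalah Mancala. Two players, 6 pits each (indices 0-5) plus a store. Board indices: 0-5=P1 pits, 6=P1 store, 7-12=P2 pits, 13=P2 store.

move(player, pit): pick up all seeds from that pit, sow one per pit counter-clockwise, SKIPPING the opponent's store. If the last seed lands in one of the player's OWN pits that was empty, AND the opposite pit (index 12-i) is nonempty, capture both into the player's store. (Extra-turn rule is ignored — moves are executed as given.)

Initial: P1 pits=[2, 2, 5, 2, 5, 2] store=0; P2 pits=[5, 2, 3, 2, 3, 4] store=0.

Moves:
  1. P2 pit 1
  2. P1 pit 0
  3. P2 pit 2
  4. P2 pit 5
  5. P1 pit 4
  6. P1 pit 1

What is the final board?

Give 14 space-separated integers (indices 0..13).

Answer: 1 0 8 4 1 4 1 6 1 1 4 4 0 2

Derivation:
Move 1: P2 pit1 -> P1=[2,2,5,2,5,2](0) P2=[5,0,4,3,3,4](0)
Move 2: P1 pit0 -> P1=[0,3,6,2,5,2](0) P2=[5,0,4,3,3,4](0)
Move 3: P2 pit2 -> P1=[0,3,6,2,5,2](0) P2=[5,0,0,4,4,5](1)
Move 4: P2 pit5 -> P1=[1,4,7,3,5,2](0) P2=[5,0,0,4,4,0](2)
Move 5: P1 pit4 -> P1=[1,4,7,3,0,3](1) P2=[6,1,1,4,4,0](2)
Move 6: P1 pit1 -> P1=[1,0,8,4,1,4](1) P2=[6,1,1,4,4,0](2)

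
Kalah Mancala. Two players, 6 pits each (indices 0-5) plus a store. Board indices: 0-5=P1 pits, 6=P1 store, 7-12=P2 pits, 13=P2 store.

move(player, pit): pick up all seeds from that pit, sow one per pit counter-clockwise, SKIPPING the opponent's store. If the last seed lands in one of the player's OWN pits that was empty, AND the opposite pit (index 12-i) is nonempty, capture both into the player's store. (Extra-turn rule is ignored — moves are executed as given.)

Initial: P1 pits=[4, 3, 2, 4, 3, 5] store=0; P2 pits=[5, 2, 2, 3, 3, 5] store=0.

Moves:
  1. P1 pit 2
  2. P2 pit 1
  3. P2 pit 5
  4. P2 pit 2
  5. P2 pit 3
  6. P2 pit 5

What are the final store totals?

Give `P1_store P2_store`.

Answer: 0 9

Derivation:
Move 1: P1 pit2 -> P1=[4,3,0,5,4,5](0) P2=[5,2,2,3,3,5](0)
Move 2: P2 pit1 -> P1=[4,3,0,5,4,5](0) P2=[5,0,3,4,3,5](0)
Move 3: P2 pit5 -> P1=[5,4,1,6,4,5](0) P2=[5,0,3,4,3,0](1)
Move 4: P2 pit2 -> P1=[0,4,1,6,4,5](0) P2=[5,0,0,5,4,0](7)
Move 5: P2 pit3 -> P1=[1,5,1,6,4,5](0) P2=[5,0,0,0,5,1](8)
Move 6: P2 pit5 -> P1=[1,5,1,6,4,5](0) P2=[5,0,0,0,5,0](9)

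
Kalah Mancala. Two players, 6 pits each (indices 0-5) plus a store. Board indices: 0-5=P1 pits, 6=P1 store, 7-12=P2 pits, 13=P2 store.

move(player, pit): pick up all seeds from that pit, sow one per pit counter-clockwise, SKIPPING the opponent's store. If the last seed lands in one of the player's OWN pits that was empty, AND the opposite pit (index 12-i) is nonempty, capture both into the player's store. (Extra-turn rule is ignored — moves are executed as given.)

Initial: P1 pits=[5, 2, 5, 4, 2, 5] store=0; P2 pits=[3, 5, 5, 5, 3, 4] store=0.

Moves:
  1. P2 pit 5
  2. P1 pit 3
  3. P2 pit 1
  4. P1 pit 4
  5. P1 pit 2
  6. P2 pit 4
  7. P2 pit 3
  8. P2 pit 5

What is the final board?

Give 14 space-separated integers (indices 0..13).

Move 1: P2 pit5 -> P1=[6,3,6,4,2,5](0) P2=[3,5,5,5,3,0](1)
Move 2: P1 pit3 -> P1=[6,3,6,0,3,6](1) P2=[4,5,5,5,3,0](1)
Move 3: P2 pit1 -> P1=[6,3,6,0,3,6](1) P2=[4,0,6,6,4,1](2)
Move 4: P1 pit4 -> P1=[6,3,6,0,0,7](2) P2=[5,0,6,6,4,1](2)
Move 5: P1 pit2 -> P1=[6,3,0,1,1,8](3) P2=[6,1,6,6,4,1](2)
Move 6: P2 pit4 -> P1=[7,4,0,1,1,8](3) P2=[6,1,6,6,0,2](3)
Move 7: P2 pit3 -> P1=[8,5,1,1,1,8](3) P2=[6,1,6,0,1,3](4)
Move 8: P2 pit5 -> P1=[9,6,1,1,1,8](3) P2=[6,1,6,0,1,0](5)

Answer: 9 6 1 1 1 8 3 6 1 6 0 1 0 5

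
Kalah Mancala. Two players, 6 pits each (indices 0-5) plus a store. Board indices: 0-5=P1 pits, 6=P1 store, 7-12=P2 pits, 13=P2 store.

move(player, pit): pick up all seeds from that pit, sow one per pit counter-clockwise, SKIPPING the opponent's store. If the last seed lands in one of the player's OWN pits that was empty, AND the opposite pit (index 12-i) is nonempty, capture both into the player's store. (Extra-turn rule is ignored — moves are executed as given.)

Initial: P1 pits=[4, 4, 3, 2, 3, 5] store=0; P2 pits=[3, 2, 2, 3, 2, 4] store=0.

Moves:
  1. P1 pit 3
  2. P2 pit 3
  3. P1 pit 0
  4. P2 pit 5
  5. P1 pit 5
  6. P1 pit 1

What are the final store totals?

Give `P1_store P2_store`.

Move 1: P1 pit3 -> P1=[4,4,3,0,4,6](0) P2=[3,2,2,3,2,4](0)
Move 2: P2 pit3 -> P1=[4,4,3,0,4,6](0) P2=[3,2,2,0,3,5](1)
Move 3: P1 pit0 -> P1=[0,5,4,1,5,6](0) P2=[3,2,2,0,3,5](1)
Move 4: P2 pit5 -> P1=[1,6,5,2,5,6](0) P2=[3,2,2,0,3,0](2)
Move 5: P1 pit5 -> P1=[1,6,5,2,5,0](1) P2=[4,3,3,1,4,0](2)
Move 6: P1 pit1 -> P1=[1,0,6,3,6,1](2) P2=[5,3,3,1,4,0](2)

Answer: 2 2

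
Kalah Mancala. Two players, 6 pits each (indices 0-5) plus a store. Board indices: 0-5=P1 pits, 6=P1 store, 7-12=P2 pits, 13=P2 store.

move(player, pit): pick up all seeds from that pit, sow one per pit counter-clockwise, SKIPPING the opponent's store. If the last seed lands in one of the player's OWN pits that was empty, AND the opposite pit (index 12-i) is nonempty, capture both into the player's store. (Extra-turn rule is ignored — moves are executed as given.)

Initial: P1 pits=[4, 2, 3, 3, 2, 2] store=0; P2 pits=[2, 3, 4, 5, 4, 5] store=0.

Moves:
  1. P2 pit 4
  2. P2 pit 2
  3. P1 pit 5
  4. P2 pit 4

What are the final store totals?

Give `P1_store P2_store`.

Answer: 1 2

Derivation:
Move 1: P2 pit4 -> P1=[5,3,3,3,2,2](0) P2=[2,3,4,5,0,6](1)
Move 2: P2 pit2 -> P1=[5,3,3,3,2,2](0) P2=[2,3,0,6,1,7](2)
Move 3: P1 pit5 -> P1=[5,3,3,3,2,0](1) P2=[3,3,0,6,1,7](2)
Move 4: P2 pit4 -> P1=[5,3,3,3,2,0](1) P2=[3,3,0,6,0,8](2)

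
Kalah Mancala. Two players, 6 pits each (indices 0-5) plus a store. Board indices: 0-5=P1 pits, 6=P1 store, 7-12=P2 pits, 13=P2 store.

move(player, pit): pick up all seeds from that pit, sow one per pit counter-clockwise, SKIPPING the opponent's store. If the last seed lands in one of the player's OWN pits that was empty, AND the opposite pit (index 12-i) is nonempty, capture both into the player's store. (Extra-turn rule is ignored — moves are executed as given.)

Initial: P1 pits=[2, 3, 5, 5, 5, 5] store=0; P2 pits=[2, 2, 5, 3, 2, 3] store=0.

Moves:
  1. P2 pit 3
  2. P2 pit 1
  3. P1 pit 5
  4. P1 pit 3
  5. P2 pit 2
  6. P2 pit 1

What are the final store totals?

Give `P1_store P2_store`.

Move 1: P2 pit3 -> P1=[2,3,5,5,5,5](0) P2=[2,2,5,0,3,4](1)
Move 2: P2 pit1 -> P1=[2,3,0,5,5,5](0) P2=[2,0,6,0,3,4](7)
Move 3: P1 pit5 -> P1=[2,3,0,5,5,0](1) P2=[3,1,7,1,3,4](7)
Move 4: P1 pit3 -> P1=[2,3,0,0,6,1](2) P2=[4,2,7,1,3,4](7)
Move 5: P2 pit2 -> P1=[3,4,1,0,6,1](2) P2=[4,2,0,2,4,5](8)
Move 6: P2 pit1 -> P1=[3,4,1,0,6,1](2) P2=[4,0,1,3,4,5](8)

Answer: 2 8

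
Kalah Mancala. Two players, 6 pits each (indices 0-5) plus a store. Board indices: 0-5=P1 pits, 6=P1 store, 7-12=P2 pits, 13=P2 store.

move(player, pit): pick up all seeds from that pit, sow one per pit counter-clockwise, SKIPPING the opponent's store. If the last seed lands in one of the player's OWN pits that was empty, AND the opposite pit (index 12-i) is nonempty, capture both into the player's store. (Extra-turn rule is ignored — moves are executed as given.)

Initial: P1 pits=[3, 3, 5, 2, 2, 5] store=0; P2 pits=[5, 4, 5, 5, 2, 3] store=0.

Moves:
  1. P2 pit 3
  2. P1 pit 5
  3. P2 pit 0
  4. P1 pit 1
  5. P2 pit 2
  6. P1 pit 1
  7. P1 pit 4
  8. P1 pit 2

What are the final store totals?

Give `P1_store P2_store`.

Move 1: P2 pit3 -> P1=[4,4,5,2,2,5](0) P2=[5,4,5,0,3,4](1)
Move 2: P1 pit5 -> P1=[4,4,5,2,2,0](1) P2=[6,5,6,1,3,4](1)
Move 3: P2 pit0 -> P1=[4,4,5,2,2,0](1) P2=[0,6,7,2,4,5](2)
Move 4: P1 pit1 -> P1=[4,0,6,3,3,1](1) P2=[0,6,7,2,4,5](2)
Move 5: P2 pit2 -> P1=[5,1,7,3,3,1](1) P2=[0,6,0,3,5,6](3)
Move 6: P1 pit1 -> P1=[5,0,8,3,3,1](1) P2=[0,6,0,3,5,6](3)
Move 7: P1 pit4 -> P1=[5,0,8,3,0,2](2) P2=[1,6,0,3,5,6](3)
Move 8: P1 pit2 -> P1=[5,0,0,4,1,3](3) P2=[2,7,1,4,5,6](3)

Answer: 3 3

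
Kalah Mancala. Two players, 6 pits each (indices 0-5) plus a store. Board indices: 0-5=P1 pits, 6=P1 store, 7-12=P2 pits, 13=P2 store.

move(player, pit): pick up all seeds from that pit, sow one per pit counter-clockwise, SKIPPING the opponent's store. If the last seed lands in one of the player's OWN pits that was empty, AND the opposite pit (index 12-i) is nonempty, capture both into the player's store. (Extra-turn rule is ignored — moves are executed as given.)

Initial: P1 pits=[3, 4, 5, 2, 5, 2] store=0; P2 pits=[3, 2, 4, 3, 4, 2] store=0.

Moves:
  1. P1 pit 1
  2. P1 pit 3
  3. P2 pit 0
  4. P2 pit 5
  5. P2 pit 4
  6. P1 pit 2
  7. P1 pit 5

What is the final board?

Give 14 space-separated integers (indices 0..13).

Answer: 5 1 0 1 8 0 3 2 5 6 5 0 1 2

Derivation:
Move 1: P1 pit1 -> P1=[3,0,6,3,6,3](0) P2=[3,2,4,3,4,2](0)
Move 2: P1 pit3 -> P1=[3,0,6,0,7,4](1) P2=[3,2,4,3,4,2](0)
Move 3: P2 pit0 -> P1=[3,0,6,0,7,4](1) P2=[0,3,5,4,4,2](0)
Move 4: P2 pit5 -> P1=[4,0,6,0,7,4](1) P2=[0,3,5,4,4,0](1)
Move 5: P2 pit4 -> P1=[5,1,6,0,7,4](1) P2=[0,3,5,4,0,1](2)
Move 6: P1 pit2 -> P1=[5,1,0,1,8,5](2) P2=[1,4,5,4,0,1](2)
Move 7: P1 pit5 -> P1=[5,1,0,1,8,0](3) P2=[2,5,6,5,0,1](2)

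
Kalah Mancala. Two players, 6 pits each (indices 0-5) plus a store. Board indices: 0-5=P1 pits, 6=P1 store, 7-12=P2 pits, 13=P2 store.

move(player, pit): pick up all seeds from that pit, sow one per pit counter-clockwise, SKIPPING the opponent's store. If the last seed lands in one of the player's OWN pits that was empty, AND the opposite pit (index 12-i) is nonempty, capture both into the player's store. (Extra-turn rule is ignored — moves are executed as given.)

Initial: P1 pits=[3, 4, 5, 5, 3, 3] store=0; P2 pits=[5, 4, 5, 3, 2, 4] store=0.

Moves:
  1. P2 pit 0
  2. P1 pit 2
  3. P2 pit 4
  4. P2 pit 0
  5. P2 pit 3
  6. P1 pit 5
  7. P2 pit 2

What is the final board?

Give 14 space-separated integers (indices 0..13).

Answer: 6 5 1 6 4 0 2 1 7 0 1 2 8 3

Derivation:
Move 1: P2 pit0 -> P1=[3,4,5,5,3,3](0) P2=[0,5,6,4,3,5](0)
Move 2: P1 pit2 -> P1=[3,4,0,6,4,4](1) P2=[1,5,6,4,3,5](0)
Move 3: P2 pit4 -> P1=[4,4,0,6,4,4](1) P2=[1,5,6,4,0,6](1)
Move 4: P2 pit0 -> P1=[4,4,0,6,4,4](1) P2=[0,6,6,4,0,6](1)
Move 5: P2 pit3 -> P1=[5,4,0,6,4,4](1) P2=[0,6,6,0,1,7](2)
Move 6: P1 pit5 -> P1=[5,4,0,6,4,0](2) P2=[1,7,7,0,1,7](2)
Move 7: P2 pit2 -> P1=[6,5,1,6,4,0](2) P2=[1,7,0,1,2,8](3)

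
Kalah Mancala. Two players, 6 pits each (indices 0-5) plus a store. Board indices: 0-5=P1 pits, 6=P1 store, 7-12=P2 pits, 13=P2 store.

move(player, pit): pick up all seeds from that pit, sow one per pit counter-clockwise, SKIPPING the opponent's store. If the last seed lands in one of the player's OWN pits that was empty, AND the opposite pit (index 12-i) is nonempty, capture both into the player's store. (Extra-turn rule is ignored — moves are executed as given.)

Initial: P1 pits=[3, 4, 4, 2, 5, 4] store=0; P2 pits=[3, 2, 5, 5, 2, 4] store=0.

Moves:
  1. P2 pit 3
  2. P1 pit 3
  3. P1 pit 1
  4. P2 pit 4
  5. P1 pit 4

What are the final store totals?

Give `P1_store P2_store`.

Answer: 2 2

Derivation:
Move 1: P2 pit3 -> P1=[4,5,4,2,5,4](0) P2=[3,2,5,0,3,5](1)
Move 2: P1 pit3 -> P1=[4,5,4,0,6,5](0) P2=[3,2,5,0,3,5](1)
Move 3: P1 pit1 -> P1=[4,0,5,1,7,6](1) P2=[3,2,5,0,3,5](1)
Move 4: P2 pit4 -> P1=[5,0,5,1,7,6](1) P2=[3,2,5,0,0,6](2)
Move 5: P1 pit4 -> P1=[5,0,5,1,0,7](2) P2=[4,3,6,1,1,6](2)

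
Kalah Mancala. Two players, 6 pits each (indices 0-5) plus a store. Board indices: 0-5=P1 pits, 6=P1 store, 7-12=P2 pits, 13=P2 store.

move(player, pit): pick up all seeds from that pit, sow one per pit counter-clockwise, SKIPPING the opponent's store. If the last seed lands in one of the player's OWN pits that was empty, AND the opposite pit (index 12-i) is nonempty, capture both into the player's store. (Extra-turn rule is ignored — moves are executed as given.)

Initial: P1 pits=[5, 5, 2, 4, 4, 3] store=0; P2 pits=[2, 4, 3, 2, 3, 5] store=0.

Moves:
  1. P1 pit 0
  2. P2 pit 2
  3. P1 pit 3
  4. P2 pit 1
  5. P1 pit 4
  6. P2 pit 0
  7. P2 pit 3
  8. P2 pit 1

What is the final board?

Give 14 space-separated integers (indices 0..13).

Answer: 1 7 0 0 0 6 2 0 0 4 0 7 8 7

Derivation:
Move 1: P1 pit0 -> P1=[0,6,3,5,5,4](0) P2=[2,4,3,2,3,5](0)
Move 2: P2 pit2 -> P1=[0,6,3,5,5,4](0) P2=[2,4,0,3,4,6](0)
Move 3: P1 pit3 -> P1=[0,6,3,0,6,5](1) P2=[3,5,0,3,4,6](0)
Move 4: P2 pit1 -> P1=[0,6,3,0,6,5](1) P2=[3,0,1,4,5,7](1)
Move 5: P1 pit4 -> P1=[0,6,3,0,0,6](2) P2=[4,1,2,5,5,7](1)
Move 6: P2 pit0 -> P1=[0,6,3,0,0,6](2) P2=[0,2,3,6,6,7](1)
Move 7: P2 pit3 -> P1=[1,7,4,0,0,6](2) P2=[0,2,3,0,7,8](2)
Move 8: P2 pit1 -> P1=[1,7,0,0,0,6](2) P2=[0,0,4,0,7,8](7)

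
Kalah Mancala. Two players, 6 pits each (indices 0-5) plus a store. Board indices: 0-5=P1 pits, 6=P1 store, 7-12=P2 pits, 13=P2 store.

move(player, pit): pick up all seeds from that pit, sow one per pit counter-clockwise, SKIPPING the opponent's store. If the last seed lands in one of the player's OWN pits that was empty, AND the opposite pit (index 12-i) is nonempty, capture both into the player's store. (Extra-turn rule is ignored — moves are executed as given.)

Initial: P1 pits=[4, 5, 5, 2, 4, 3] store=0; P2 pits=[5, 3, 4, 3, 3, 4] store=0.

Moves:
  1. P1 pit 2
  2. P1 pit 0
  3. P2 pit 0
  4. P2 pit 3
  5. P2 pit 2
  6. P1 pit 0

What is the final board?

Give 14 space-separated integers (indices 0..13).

Answer: 0 7 2 4 6 4 1 0 4 0 1 6 7 3

Derivation:
Move 1: P1 pit2 -> P1=[4,5,0,3,5,4](1) P2=[6,3,4,3,3,4](0)
Move 2: P1 pit0 -> P1=[0,6,1,4,6,4](1) P2=[6,3,4,3,3,4](0)
Move 3: P2 pit0 -> P1=[0,6,1,4,6,4](1) P2=[0,4,5,4,4,5](1)
Move 4: P2 pit3 -> P1=[1,6,1,4,6,4](1) P2=[0,4,5,0,5,6](2)
Move 5: P2 pit2 -> P1=[2,6,1,4,6,4](1) P2=[0,4,0,1,6,7](3)
Move 6: P1 pit0 -> P1=[0,7,2,4,6,4](1) P2=[0,4,0,1,6,7](3)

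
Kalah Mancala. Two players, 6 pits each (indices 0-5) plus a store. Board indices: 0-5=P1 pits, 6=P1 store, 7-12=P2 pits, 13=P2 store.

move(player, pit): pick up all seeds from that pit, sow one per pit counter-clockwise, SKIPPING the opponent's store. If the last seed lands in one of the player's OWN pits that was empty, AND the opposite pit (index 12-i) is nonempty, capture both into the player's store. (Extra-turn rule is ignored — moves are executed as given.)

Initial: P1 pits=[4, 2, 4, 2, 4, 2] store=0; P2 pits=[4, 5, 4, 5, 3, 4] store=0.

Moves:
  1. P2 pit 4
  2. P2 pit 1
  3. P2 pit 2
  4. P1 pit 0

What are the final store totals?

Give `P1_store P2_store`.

Move 1: P2 pit4 -> P1=[5,2,4,2,4,2](0) P2=[4,5,4,5,0,5](1)
Move 2: P2 pit1 -> P1=[5,2,4,2,4,2](0) P2=[4,0,5,6,1,6](2)
Move 3: P2 pit2 -> P1=[6,2,4,2,4,2](0) P2=[4,0,0,7,2,7](3)
Move 4: P1 pit0 -> P1=[0,3,5,3,5,3](1) P2=[4,0,0,7,2,7](3)

Answer: 1 3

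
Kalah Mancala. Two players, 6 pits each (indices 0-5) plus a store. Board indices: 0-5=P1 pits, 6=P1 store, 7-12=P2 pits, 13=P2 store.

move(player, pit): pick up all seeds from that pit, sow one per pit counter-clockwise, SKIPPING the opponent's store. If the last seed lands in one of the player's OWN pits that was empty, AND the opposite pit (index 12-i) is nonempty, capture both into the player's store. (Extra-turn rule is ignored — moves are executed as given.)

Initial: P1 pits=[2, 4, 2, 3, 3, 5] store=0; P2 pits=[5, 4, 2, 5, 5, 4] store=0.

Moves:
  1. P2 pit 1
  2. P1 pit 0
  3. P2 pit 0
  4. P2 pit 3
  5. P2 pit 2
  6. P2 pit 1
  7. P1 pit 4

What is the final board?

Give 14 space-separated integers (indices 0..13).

Answer: 1 6 4 0 0 6 1 1 0 0 1 9 8 7

Derivation:
Move 1: P2 pit1 -> P1=[2,4,2,3,3,5](0) P2=[5,0,3,6,6,5](0)
Move 2: P1 pit0 -> P1=[0,5,3,3,3,5](0) P2=[5,0,3,6,6,5](0)
Move 3: P2 pit0 -> P1=[0,5,3,3,3,5](0) P2=[0,1,4,7,7,6](0)
Move 4: P2 pit3 -> P1=[1,6,4,4,3,5](0) P2=[0,1,4,0,8,7](1)
Move 5: P2 pit2 -> P1=[1,6,4,4,3,5](0) P2=[0,1,0,1,9,8](2)
Move 6: P2 pit1 -> P1=[1,6,4,0,3,5](0) P2=[0,0,0,1,9,8](7)
Move 7: P1 pit4 -> P1=[1,6,4,0,0,6](1) P2=[1,0,0,1,9,8](7)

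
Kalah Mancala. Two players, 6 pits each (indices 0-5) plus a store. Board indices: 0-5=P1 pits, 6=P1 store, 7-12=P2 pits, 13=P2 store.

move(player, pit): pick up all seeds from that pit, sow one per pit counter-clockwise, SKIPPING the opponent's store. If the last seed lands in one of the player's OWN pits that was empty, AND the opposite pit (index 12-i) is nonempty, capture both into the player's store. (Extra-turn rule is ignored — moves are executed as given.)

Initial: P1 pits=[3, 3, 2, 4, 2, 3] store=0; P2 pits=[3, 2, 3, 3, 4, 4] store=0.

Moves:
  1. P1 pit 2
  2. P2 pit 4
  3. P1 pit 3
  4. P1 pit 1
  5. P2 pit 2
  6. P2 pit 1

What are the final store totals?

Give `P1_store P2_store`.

Answer: 1 1

Derivation:
Move 1: P1 pit2 -> P1=[3,3,0,5,3,3](0) P2=[3,2,3,3,4,4](0)
Move 2: P2 pit4 -> P1=[4,4,0,5,3,3](0) P2=[3,2,3,3,0,5](1)
Move 3: P1 pit3 -> P1=[4,4,0,0,4,4](1) P2=[4,3,3,3,0,5](1)
Move 4: P1 pit1 -> P1=[4,0,1,1,5,5](1) P2=[4,3,3,3,0,5](1)
Move 5: P2 pit2 -> P1=[4,0,1,1,5,5](1) P2=[4,3,0,4,1,6](1)
Move 6: P2 pit1 -> P1=[4,0,1,1,5,5](1) P2=[4,0,1,5,2,6](1)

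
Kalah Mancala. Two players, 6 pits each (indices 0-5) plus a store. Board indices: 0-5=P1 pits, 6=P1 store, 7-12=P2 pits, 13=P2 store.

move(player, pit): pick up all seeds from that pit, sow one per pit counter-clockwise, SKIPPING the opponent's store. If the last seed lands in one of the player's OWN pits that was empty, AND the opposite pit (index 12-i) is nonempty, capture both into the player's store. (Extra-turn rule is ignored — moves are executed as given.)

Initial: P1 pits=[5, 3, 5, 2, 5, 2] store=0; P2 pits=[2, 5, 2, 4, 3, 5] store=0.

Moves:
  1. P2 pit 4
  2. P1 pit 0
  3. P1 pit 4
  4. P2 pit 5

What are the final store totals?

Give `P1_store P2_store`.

Answer: 2 2

Derivation:
Move 1: P2 pit4 -> P1=[6,3,5,2,5,2](0) P2=[2,5,2,4,0,6](1)
Move 2: P1 pit0 -> P1=[0,4,6,3,6,3](1) P2=[2,5,2,4,0,6](1)
Move 3: P1 pit4 -> P1=[0,4,6,3,0,4](2) P2=[3,6,3,5,0,6](1)
Move 4: P2 pit5 -> P1=[1,5,7,4,1,4](2) P2=[3,6,3,5,0,0](2)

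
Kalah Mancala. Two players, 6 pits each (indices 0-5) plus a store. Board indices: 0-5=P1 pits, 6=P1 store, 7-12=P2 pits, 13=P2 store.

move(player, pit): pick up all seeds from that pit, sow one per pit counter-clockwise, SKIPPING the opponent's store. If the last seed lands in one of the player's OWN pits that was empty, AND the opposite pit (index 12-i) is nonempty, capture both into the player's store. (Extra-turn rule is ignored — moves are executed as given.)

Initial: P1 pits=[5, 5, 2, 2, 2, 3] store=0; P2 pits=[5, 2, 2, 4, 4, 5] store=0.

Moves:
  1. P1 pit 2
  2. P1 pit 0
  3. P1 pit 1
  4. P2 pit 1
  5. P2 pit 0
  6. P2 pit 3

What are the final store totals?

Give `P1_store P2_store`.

Answer: 1 2

Derivation:
Move 1: P1 pit2 -> P1=[5,5,0,3,3,3](0) P2=[5,2,2,4,4,5](0)
Move 2: P1 pit0 -> P1=[0,6,1,4,4,4](0) P2=[5,2,2,4,4,5](0)
Move 3: P1 pit1 -> P1=[0,0,2,5,5,5](1) P2=[6,2,2,4,4,5](0)
Move 4: P2 pit1 -> P1=[0,0,2,5,5,5](1) P2=[6,0,3,5,4,5](0)
Move 5: P2 pit0 -> P1=[0,0,2,5,5,5](1) P2=[0,1,4,6,5,6](1)
Move 6: P2 pit3 -> P1=[1,1,3,5,5,5](1) P2=[0,1,4,0,6,7](2)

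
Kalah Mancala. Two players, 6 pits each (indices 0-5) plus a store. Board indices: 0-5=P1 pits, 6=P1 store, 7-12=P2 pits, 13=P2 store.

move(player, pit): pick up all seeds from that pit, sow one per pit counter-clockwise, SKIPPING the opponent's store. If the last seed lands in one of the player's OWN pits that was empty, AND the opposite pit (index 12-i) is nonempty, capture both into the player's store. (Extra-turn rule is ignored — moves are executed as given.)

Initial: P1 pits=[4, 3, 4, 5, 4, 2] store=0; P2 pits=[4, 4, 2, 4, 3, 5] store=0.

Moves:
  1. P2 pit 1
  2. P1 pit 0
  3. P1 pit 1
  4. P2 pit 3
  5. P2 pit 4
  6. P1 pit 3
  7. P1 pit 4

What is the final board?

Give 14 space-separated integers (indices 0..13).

Answer: 2 2 7 0 0 5 2 6 2 5 2 1 8 2

Derivation:
Move 1: P2 pit1 -> P1=[4,3,4,5,4,2](0) P2=[4,0,3,5,4,6](0)
Move 2: P1 pit0 -> P1=[0,4,5,6,5,2](0) P2=[4,0,3,5,4,6](0)
Move 3: P1 pit1 -> P1=[0,0,6,7,6,3](0) P2=[4,0,3,5,4,6](0)
Move 4: P2 pit3 -> P1=[1,1,6,7,6,3](0) P2=[4,0,3,0,5,7](1)
Move 5: P2 pit4 -> P1=[2,2,7,7,6,3](0) P2=[4,0,3,0,0,8](2)
Move 6: P1 pit3 -> P1=[2,2,7,0,7,4](1) P2=[5,1,4,1,0,8](2)
Move 7: P1 pit4 -> P1=[2,2,7,0,0,5](2) P2=[6,2,5,2,1,8](2)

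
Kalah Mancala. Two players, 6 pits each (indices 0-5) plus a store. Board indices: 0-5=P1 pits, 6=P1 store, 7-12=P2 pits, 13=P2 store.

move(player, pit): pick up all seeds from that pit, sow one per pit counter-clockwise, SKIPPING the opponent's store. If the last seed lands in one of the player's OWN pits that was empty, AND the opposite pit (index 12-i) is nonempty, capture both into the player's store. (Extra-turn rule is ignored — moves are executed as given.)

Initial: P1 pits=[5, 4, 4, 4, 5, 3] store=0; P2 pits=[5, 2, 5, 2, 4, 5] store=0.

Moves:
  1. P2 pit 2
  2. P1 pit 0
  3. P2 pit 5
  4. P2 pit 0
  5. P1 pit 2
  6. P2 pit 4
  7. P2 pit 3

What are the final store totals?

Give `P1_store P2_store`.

Move 1: P2 pit2 -> P1=[6,4,4,4,5,3](0) P2=[5,2,0,3,5,6](1)
Move 2: P1 pit0 -> P1=[0,5,5,5,6,4](1) P2=[5,2,0,3,5,6](1)
Move 3: P2 pit5 -> P1=[1,6,6,6,7,4](1) P2=[5,2,0,3,5,0](2)
Move 4: P2 pit0 -> P1=[0,6,6,6,7,4](1) P2=[0,3,1,4,6,0](4)
Move 5: P1 pit2 -> P1=[0,6,0,7,8,5](2) P2=[1,4,1,4,6,0](4)
Move 6: P2 pit4 -> P1=[1,7,1,8,8,5](2) P2=[1,4,1,4,0,1](5)
Move 7: P2 pit3 -> P1=[2,7,1,8,8,5](2) P2=[1,4,1,0,1,2](6)

Answer: 2 6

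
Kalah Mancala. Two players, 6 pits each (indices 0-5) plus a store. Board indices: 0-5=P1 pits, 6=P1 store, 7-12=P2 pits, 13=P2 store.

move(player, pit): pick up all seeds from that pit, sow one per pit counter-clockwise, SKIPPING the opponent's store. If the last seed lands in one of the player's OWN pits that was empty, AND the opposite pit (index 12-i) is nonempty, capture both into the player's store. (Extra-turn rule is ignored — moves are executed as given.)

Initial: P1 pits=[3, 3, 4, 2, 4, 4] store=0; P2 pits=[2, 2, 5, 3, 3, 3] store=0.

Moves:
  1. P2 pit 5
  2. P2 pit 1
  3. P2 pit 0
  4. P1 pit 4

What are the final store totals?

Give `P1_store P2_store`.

Answer: 1 1

Derivation:
Move 1: P2 pit5 -> P1=[4,4,4,2,4,4](0) P2=[2,2,5,3,3,0](1)
Move 2: P2 pit1 -> P1=[4,4,4,2,4,4](0) P2=[2,0,6,4,3,0](1)
Move 3: P2 pit0 -> P1=[4,4,4,2,4,4](0) P2=[0,1,7,4,3,0](1)
Move 4: P1 pit4 -> P1=[4,4,4,2,0,5](1) P2=[1,2,7,4,3,0](1)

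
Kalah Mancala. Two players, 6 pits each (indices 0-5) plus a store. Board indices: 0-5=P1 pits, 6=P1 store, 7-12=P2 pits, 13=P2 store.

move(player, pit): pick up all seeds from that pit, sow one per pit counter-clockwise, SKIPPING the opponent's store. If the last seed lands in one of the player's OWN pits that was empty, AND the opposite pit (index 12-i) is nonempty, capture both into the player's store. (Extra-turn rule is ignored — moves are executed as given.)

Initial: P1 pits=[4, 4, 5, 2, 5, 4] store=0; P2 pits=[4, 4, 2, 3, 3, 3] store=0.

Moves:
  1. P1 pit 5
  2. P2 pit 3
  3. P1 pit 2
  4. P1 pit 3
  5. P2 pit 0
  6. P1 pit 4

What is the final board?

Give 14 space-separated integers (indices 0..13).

Move 1: P1 pit5 -> P1=[4,4,5,2,5,0](1) P2=[5,5,3,3,3,3](0)
Move 2: P2 pit3 -> P1=[4,4,5,2,5,0](1) P2=[5,5,3,0,4,4](1)
Move 3: P1 pit2 -> P1=[4,4,0,3,6,1](2) P2=[6,5,3,0,4,4](1)
Move 4: P1 pit3 -> P1=[4,4,0,0,7,2](3) P2=[6,5,3,0,4,4](1)
Move 5: P2 pit0 -> P1=[4,4,0,0,7,2](3) P2=[0,6,4,1,5,5](2)
Move 6: P1 pit4 -> P1=[4,4,0,0,0,3](4) P2=[1,7,5,2,6,5](2)

Answer: 4 4 0 0 0 3 4 1 7 5 2 6 5 2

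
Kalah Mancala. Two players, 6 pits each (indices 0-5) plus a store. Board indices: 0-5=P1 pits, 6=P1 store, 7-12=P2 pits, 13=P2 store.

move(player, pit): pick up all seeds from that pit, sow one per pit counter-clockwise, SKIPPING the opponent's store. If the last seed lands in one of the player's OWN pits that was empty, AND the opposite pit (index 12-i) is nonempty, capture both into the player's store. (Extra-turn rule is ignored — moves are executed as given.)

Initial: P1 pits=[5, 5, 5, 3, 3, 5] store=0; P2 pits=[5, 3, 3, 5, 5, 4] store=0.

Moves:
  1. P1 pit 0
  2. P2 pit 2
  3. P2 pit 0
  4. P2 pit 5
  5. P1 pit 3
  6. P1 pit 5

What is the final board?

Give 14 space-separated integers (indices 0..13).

Answer: 1 7 7 0 6 0 2 2 6 2 8 8 1 1

Derivation:
Move 1: P1 pit0 -> P1=[0,6,6,4,4,6](0) P2=[5,3,3,5,5,4](0)
Move 2: P2 pit2 -> P1=[0,6,6,4,4,6](0) P2=[5,3,0,6,6,5](0)
Move 3: P2 pit0 -> P1=[0,6,6,4,4,6](0) P2=[0,4,1,7,7,6](0)
Move 4: P2 pit5 -> P1=[1,7,7,5,5,6](0) P2=[0,4,1,7,7,0](1)
Move 5: P1 pit3 -> P1=[1,7,7,0,6,7](1) P2=[1,5,1,7,7,0](1)
Move 6: P1 pit5 -> P1=[1,7,7,0,6,0](2) P2=[2,6,2,8,8,1](1)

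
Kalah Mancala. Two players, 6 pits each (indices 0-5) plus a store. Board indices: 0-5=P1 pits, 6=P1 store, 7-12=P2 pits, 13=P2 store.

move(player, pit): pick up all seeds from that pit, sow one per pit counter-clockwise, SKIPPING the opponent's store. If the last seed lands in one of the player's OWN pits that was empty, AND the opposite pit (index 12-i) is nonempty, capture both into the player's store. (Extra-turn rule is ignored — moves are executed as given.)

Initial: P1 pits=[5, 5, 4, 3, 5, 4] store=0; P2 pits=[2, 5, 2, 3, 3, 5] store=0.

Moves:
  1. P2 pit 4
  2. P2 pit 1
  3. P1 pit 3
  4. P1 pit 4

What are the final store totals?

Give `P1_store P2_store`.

Move 1: P2 pit4 -> P1=[6,5,4,3,5,4](0) P2=[2,5,2,3,0,6](1)
Move 2: P2 pit1 -> P1=[6,5,4,3,5,4](0) P2=[2,0,3,4,1,7](2)
Move 3: P1 pit3 -> P1=[6,5,4,0,6,5](1) P2=[2,0,3,4,1,7](2)
Move 4: P1 pit4 -> P1=[6,5,4,0,0,6](2) P2=[3,1,4,5,1,7](2)

Answer: 2 2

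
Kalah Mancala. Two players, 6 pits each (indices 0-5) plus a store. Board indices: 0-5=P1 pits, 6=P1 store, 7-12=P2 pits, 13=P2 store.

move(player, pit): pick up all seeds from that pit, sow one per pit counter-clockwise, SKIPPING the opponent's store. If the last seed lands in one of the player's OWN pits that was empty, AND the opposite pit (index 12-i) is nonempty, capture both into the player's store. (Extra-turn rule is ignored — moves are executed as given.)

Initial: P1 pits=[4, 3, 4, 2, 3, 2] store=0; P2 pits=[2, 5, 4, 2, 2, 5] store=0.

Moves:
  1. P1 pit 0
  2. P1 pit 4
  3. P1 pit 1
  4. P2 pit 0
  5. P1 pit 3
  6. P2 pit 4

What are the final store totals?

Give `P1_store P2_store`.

Answer: 2 1

Derivation:
Move 1: P1 pit0 -> P1=[0,4,5,3,4,2](0) P2=[2,5,4,2,2,5](0)
Move 2: P1 pit4 -> P1=[0,4,5,3,0,3](1) P2=[3,6,4,2,2,5](0)
Move 3: P1 pit1 -> P1=[0,0,6,4,1,4](1) P2=[3,6,4,2,2,5](0)
Move 4: P2 pit0 -> P1=[0,0,6,4,1,4](1) P2=[0,7,5,3,2,5](0)
Move 5: P1 pit3 -> P1=[0,0,6,0,2,5](2) P2=[1,7,5,3,2,5](0)
Move 6: P2 pit4 -> P1=[0,0,6,0,2,5](2) P2=[1,7,5,3,0,6](1)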